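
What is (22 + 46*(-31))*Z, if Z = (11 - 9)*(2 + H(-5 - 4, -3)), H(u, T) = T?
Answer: 2808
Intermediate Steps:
Z = -2 (Z = (11 - 9)*(2 - 3) = 2*(-1) = -2)
(22 + 46*(-31))*Z = (22 + 46*(-31))*(-2) = (22 - 1426)*(-2) = -1404*(-2) = 2808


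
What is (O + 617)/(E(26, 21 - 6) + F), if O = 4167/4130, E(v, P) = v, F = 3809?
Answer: 2552377/15838550 ≈ 0.16115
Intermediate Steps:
O = 4167/4130 (O = 4167*(1/4130) = 4167/4130 ≈ 1.0090)
(O + 617)/(E(26, 21 - 6) + F) = (4167/4130 + 617)/(26 + 3809) = (2552377/4130)/3835 = (2552377/4130)*(1/3835) = 2552377/15838550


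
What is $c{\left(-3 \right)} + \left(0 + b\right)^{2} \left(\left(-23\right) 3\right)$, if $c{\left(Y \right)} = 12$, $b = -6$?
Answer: $-2472$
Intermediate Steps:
$c{\left(-3 \right)} + \left(0 + b\right)^{2} \left(\left(-23\right) 3\right) = 12 + \left(0 - 6\right)^{2} \left(\left(-23\right) 3\right) = 12 + \left(-6\right)^{2} \left(-69\right) = 12 + 36 \left(-69\right) = 12 - 2484 = -2472$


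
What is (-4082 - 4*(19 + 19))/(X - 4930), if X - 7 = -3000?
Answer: 4234/7923 ≈ 0.53439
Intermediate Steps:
X = -2993 (X = 7 - 3000 = -2993)
(-4082 - 4*(19 + 19))/(X - 4930) = (-4082 - 4*(19 + 19))/(-2993 - 4930) = (-4082 - 4*38)/(-7923) = (-4082 - 152)*(-1/7923) = -4234*(-1/7923) = 4234/7923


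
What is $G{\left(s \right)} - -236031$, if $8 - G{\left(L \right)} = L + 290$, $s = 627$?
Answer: $235122$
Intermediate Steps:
$G{\left(L \right)} = -282 - L$ ($G{\left(L \right)} = 8 - \left(L + 290\right) = 8 - \left(290 + L\right) = -282 - L$)
$G{\left(s \right)} - -236031 = \left(-282 - 627\right) - -236031 = \left(-282 - 627\right) + 236031 = -909 + 236031 = 235122$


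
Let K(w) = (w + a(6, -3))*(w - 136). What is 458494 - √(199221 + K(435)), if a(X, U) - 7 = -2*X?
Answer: 458494 - √327791 ≈ 4.5792e+5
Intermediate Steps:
a(X, U) = 7 - 2*X
K(w) = (-136 + w)*(-5 + w) (K(w) = (w + (7 - 2*6))*(w - 136) = (w + (7 - 12))*(-136 + w) = (w - 5)*(-136 + w) = (-5 + w)*(-136 + w) = (-136 + w)*(-5 + w))
458494 - √(199221 + K(435)) = 458494 - √(199221 + (680 + 435² - 141*435)) = 458494 - √(199221 + (680 + 189225 - 61335)) = 458494 - √(199221 + 128570) = 458494 - √327791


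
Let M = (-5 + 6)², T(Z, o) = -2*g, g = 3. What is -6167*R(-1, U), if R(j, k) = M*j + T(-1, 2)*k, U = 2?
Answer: 80171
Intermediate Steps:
T(Z, o) = -6 (T(Z, o) = -2*3 = -6)
M = 1 (M = 1² = 1)
R(j, k) = j - 6*k (R(j, k) = 1*j - 6*k = j - 6*k)
-6167*R(-1, U) = -6167*(-1 - 6*2) = -6167*(-1 - 12) = -6167*(-13) = 80171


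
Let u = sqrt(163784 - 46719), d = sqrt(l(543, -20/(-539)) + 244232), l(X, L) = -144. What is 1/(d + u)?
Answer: 1/(sqrt(117065) + 2*sqrt(61022)) ≈ 0.0011959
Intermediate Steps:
d = 2*sqrt(61022) (d = sqrt(-144 + 244232) = sqrt(244088) = 2*sqrt(61022) ≈ 494.05)
u = sqrt(117065) ≈ 342.15
1/(d + u) = 1/(2*sqrt(61022) + sqrt(117065)) = 1/(sqrt(117065) + 2*sqrt(61022))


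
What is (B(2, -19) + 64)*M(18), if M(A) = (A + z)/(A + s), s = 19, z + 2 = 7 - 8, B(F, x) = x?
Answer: 675/37 ≈ 18.243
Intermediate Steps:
z = -3 (z = -2 + (7 - 8) = -2 - 1 = -3)
M(A) = (-3 + A)/(19 + A) (M(A) = (A - 3)/(A + 19) = (-3 + A)/(19 + A))
(B(2, -19) + 64)*M(18) = (-19 + 64)*((-3 + 18)/(19 + 18)) = 45*(15/37) = 675/37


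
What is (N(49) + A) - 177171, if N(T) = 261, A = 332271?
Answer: 155361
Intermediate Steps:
(N(49) + A) - 177171 = (261 + 332271) - 177171 = 332532 - 177171 = 155361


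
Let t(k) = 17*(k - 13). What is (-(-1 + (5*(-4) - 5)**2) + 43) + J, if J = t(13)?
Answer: -581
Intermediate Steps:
t(k) = -221 + 17*k (t(k) = 17*(-13 + k) = -221 + 17*k)
J = 0 (J = -221 + 17*13 = -221 + 221 = 0)
(-(-1 + (5*(-4) - 5)**2) + 43) + J = (-(-1 + (5*(-4) - 5)**2) + 43) + 0 = (-(-1 + (-20 - 5)**2) + 43) + 0 = (-(-1 + (-25)**2) + 43) + 0 = (-(-1 + 625) + 43) + 0 = (-1*624 + 43) + 0 = (-624 + 43) + 0 = -581 + 0 = -581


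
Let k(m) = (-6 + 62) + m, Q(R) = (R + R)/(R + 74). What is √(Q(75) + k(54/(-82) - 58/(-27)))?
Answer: √176829140793/54981 ≈ 7.6483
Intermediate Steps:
Q(R) = 2*R/(74 + R) (Q(R) = (2*R)/(74 + R) = 2*R/(74 + R))
k(m) = 56 + m
√(Q(75) + k(54/(-82) - 58/(-27))) = √(2*75/(74 + 75) + (56 + (54/(-82) - 58/(-27)))) = √(2*75/149 + (56 + (54*(-1/82) - 58*(-1/27)))) = √(2*75*(1/149) + (56 + (-27/41 + 58/27))) = √(150/149 + (56 + 1649/1107)) = √(150/149 + 63641/1107) = √(9648559/164943) = √176829140793/54981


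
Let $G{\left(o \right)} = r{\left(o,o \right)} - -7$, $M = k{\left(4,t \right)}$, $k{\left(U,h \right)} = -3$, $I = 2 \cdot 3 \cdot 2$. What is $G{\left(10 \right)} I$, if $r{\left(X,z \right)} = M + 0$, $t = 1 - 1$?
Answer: $48$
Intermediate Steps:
$t = 0$ ($t = 1 - 1 = 0$)
$I = 12$ ($I = 6 \cdot 2 = 12$)
$M = -3$
$r{\left(X,z \right)} = -3$ ($r{\left(X,z \right)} = -3 + 0 = -3$)
$G{\left(o \right)} = 4$ ($G{\left(o \right)} = -3 - -7 = -3 + 7 = 4$)
$G{\left(10 \right)} I = 4 \cdot 12 = 48$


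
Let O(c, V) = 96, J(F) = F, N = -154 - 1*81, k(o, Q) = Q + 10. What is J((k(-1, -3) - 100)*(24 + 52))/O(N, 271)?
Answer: -589/8 ≈ -73.625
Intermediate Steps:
k(o, Q) = 10 + Q
N = -235 (N = -154 - 81 = -235)
J((k(-1, -3) - 100)*(24 + 52))/O(N, 271) = (((10 - 3) - 100)*(24 + 52))/96 = ((7 - 100)*76)*(1/96) = -93*76*(1/96) = -7068*1/96 = -589/8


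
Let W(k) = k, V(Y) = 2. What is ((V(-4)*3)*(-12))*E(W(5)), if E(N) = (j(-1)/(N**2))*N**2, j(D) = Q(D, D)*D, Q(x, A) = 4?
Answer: 288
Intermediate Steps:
j(D) = 4*D
E(N) = -4 (E(N) = ((4*(-1))/(N**2))*N**2 = (-4/N**2)*N**2 = -4)
((V(-4)*3)*(-12))*E(W(5)) = ((2*3)*(-12))*(-4) = (6*(-12))*(-4) = -72*(-4) = 288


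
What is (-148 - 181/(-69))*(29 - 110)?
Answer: 270837/23 ≈ 11776.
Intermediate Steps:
(-148 - 181/(-69))*(29 - 110) = (-148 - 181*(-1/69))*(-81) = (-148 + 181/69)*(-81) = -10031/69*(-81) = 270837/23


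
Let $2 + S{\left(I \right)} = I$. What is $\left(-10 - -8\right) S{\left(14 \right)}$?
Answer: $-24$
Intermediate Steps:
$S{\left(I \right)} = -2 + I$
$\left(-10 - -8\right) S{\left(14 \right)} = \left(-10 - -8\right) \left(-2 + 14\right) = \left(-10 + 8\right) 12 = \left(-2\right) 12 = -24$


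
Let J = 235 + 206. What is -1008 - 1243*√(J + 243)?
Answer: -1008 - 7458*√19 ≈ -33517.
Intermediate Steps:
J = 441
-1008 - 1243*√(J + 243) = -1008 - 1243*√(441 + 243) = -1008 - 7458*√19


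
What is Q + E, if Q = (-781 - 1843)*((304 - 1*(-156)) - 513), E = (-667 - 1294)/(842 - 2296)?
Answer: 202212649/1454 ≈ 1.3907e+5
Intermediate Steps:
E = 1961/1454 (E = -1961/(-1454) = -1961*(-1/1454) = 1961/1454 ≈ 1.3487)
Q = 139072 (Q = -2624*((304 + 156) - 513) = -2624*(460 - 513) = -2624*(-53) = 139072)
Q + E = 139072 + 1961/1454 = 202212649/1454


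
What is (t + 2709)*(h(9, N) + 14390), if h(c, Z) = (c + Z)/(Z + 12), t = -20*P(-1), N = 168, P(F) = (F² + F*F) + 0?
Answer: 2304572071/60 ≈ 3.8410e+7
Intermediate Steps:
P(F) = 2*F² (P(F) = (F² + F²) + 0 = 2*F² + 0 = 2*F²)
t = -40 (t = -40*(-1)² = -40 ≈ -40.000)
h(c, Z) = (Z + c)/(12 + Z)
(t + 2709)*(h(9, N) + 14390) = (-40 + 2709)*((168 + 9)/(12 + 168) + 14390) = 2669*(177/180 + 14390) = 2669*((1/180)*177 + 14390) = 2669*(59/60 + 14390) = 2669*(863459/60) = 2304572071/60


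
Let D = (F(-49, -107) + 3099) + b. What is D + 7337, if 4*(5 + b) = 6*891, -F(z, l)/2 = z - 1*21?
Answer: 23815/2 ≈ 11908.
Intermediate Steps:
F(z, l) = 42 - 2*z (F(z, l) = -2*(z - 1*21) = -2*(z - 21) = -2*(-21 + z) = 42 - 2*z)
b = 2663/2 (b = -5 + (6*891)/4 = -5 + (¼)*5346 = -5 + 2673/2 = 2663/2 ≈ 1331.5)
D = 9141/2 (D = ((42 - 2*(-49)) + 3099) + 2663/2 = ((42 + 98) + 3099) + 2663/2 = (140 + 3099) + 2663/2 = 3239 + 2663/2 = 9141/2 ≈ 4570.5)
D + 7337 = 9141/2 + 7337 = 23815/2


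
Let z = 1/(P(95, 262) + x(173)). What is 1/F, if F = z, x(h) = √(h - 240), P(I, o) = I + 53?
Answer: 148 + I*√67 ≈ 148.0 + 8.1853*I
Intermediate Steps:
P(I, o) = 53 + I
x(h) = √(-240 + h)
z = 1/(148 + I*√67) (z = 1/((53 + 95) + √(-240 + 173)) = 1/(148 + √(-67)) = 1/(148 + I*√67) ≈ 0.0067362 - 0.00037255*I)
F = 148/21971 - I*√67/21971 ≈ 0.0067362 - 0.00037255*I
1/F = 1/(148/21971 - I*√67/21971)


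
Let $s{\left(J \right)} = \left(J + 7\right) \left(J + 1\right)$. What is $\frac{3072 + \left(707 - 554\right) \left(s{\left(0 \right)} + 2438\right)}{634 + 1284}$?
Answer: $\frac{377157}{1918} \approx 196.64$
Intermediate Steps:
$s{\left(J \right)} = \left(1 + J\right) \left(7 + J\right)$ ($s{\left(J \right)} = \left(7 + J\right) \left(1 + J\right) = \left(1 + J\right) \left(7 + J\right)$)
$\frac{3072 + \left(707 - 554\right) \left(s{\left(0 \right)} + 2438\right)}{634 + 1284} = \frac{3072 + \left(707 - 554\right) \left(\left(7 + 0^{2} + 8 \cdot 0\right) + 2438\right)}{634 + 1284} = \frac{3072 + 153 \left(\left(7 + 0 + 0\right) + 2438\right)}{1918} = \left(3072 + 153 \left(7 + 2438\right)\right) \frac{1}{1918} = \left(3072 + 153 \cdot 2445\right) \frac{1}{1918} = \left(3072 + 374085\right) \frac{1}{1918} = 377157 \cdot \frac{1}{1918} = \frac{377157}{1918}$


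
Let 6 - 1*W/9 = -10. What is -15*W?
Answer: -2160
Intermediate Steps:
W = 144 (W = 54 - 9*(-10) = 54 + 90 = 144)
-15*W = -15*144 = -2160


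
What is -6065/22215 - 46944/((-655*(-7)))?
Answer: -214133797/20371155 ≈ -10.512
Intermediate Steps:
-6065/22215 - 46944/((-655*(-7))) = -6065*1/22215 - 46944/4585 = -1213/4443 - 46944*1/4585 = -1213/4443 - 46944/4585 = -214133797/20371155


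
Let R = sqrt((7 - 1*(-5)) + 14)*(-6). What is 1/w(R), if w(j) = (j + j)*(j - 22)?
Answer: 1/904 - 11*sqrt(26)/70512 ≈ 0.00031074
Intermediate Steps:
R = -6*sqrt(26) (R = sqrt((7 + 5) + 14)*(-6) = sqrt(12 + 14)*(-6) = sqrt(26)*(-6) = -6*sqrt(26) ≈ -30.594)
w(j) = 2*j*(-22 + j) (w(j) = (2*j)*(-22 + j) = 2*j*(-22 + j))
1/w(R) = 1/(2*(-6*sqrt(26))*(-22 - 6*sqrt(26))) = 1/(-12*sqrt(26)*(-22 - 6*sqrt(26))) = -sqrt(26)/(312*(-22 - 6*sqrt(26)))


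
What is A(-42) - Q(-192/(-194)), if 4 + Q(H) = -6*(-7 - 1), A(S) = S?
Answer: -86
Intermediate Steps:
Q(H) = 44 (Q(H) = -4 - 6*(-7 - 1) = -4 - 6*(-8) = -4 + 48 = 44)
A(-42) - Q(-192/(-194)) = -42 - 1*44 = -42 - 44 = -86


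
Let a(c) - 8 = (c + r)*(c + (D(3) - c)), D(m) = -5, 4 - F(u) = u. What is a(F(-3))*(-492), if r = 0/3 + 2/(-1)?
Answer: 8364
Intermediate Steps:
F(u) = 4 - u
r = -2 (r = 0*(⅓) + 2*(-1) = 0 - 2 = -2)
a(c) = 18 - 5*c (a(c) = 8 + (c - 2)*(c + (-5 - c)) = 8 + (-2 + c)*(-5) = 8 + (10 - 5*c) = 18 - 5*c)
a(F(-3))*(-492) = (18 - 5*(4 - 1*(-3)))*(-492) = (18 - 5*(4 + 3))*(-492) = (18 - 5*7)*(-492) = (18 - 35)*(-492) = -17*(-492) = 8364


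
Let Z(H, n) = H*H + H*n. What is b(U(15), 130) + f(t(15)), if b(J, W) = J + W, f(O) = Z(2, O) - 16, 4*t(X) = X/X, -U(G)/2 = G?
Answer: 177/2 ≈ 88.500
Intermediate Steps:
U(G) = -2*G
Z(H, n) = H**2 + H*n
t(X) = 1/4 (t(X) = (X/X)/4 = (1/4)*1 = 1/4)
f(O) = -12 + 2*O (f(O) = 2*(2 + O) - 16 = (4 + 2*O) - 16 = -12 + 2*O)
b(U(15), 130) + f(t(15)) = (-2*15 + 130) + (-12 + 2*(1/4)) = (-30 + 130) + (-12 + 1/2) = 100 - 23/2 = 177/2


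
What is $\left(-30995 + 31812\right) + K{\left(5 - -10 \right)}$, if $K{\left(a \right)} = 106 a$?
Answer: $2407$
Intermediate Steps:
$\left(-30995 + 31812\right) + K{\left(5 - -10 \right)} = \left(-30995 + 31812\right) + 106 \left(5 - -10\right) = 817 + 106 \left(5 + 10\right) = 817 + 106 \cdot 15 = 817 + 1590 = 2407$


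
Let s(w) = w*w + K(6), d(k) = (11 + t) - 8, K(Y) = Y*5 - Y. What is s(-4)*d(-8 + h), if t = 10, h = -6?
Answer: 520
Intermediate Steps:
K(Y) = 4*Y (K(Y) = 5*Y - Y = 4*Y)
d(k) = 13 (d(k) = (11 + 10) - 8 = 21 - 8 = 13)
s(w) = 24 + w**2 (s(w) = w*w + 4*6 = w**2 + 24 = 24 + w**2)
s(-4)*d(-8 + h) = (24 + (-4)**2)*13 = (24 + 16)*13 = 40*13 = 520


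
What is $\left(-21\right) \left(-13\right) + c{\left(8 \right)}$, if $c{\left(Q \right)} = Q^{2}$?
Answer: $337$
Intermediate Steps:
$\left(-21\right) \left(-13\right) + c{\left(8 \right)} = \left(-21\right) \left(-13\right) + 8^{2} = 273 + 64 = 337$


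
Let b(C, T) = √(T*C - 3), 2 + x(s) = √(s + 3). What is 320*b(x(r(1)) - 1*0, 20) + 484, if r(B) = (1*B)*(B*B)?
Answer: 484 + 320*I*√3 ≈ 484.0 + 554.26*I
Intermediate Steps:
r(B) = B³ (r(B) = B*B² = B³)
x(s) = -2 + √(3 + s) (x(s) = -2 + √(s + 3) = -2 + √(3 + s))
b(C, T) = √(-3 + C*T) (b(C, T) = √(C*T - 3) = √(-3 + C*T))
320*b(x(r(1)) - 1*0, 20) + 484 = 320*√(-3 + ((-2 + √(3 + 1³)) - 1*0)*20) + 484 = 320*√(-3 + ((-2 + √(3 + 1)) + 0)*20) + 484 = 320*√(-3 + ((-2 + √4) + 0)*20) + 484 = 320*√(-3 + ((-2 + 2) + 0)*20) + 484 = 320*√(-3 + (0 + 0)*20) + 484 = 320*√(-3 + 0*20) + 484 = 320*√(-3 + 0) + 484 = 320*√(-3) + 484 = 320*(I*√3) + 484 = 320*I*√3 + 484 = 484 + 320*I*√3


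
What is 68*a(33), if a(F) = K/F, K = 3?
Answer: 68/11 ≈ 6.1818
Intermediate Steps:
a(F) = 3/F
68*a(33) = 68*(3/33) = 68*(3*(1/33)) = 68*(1/11) = 68/11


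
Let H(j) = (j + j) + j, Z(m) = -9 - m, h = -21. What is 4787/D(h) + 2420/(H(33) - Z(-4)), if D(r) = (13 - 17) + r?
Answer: -109337/650 ≈ -168.21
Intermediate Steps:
H(j) = 3*j (H(j) = 2*j + j = 3*j)
D(r) = -4 + r
4787/D(h) + 2420/(H(33) - Z(-4)) = 4787/(-4 - 21) + 2420/(3*33 - (-9 - 1*(-4))) = 4787/(-25) + 2420/(99 - (-9 + 4)) = 4787*(-1/25) + 2420/(99 - 1*(-5)) = -4787/25 + 2420/(99 + 5) = -4787/25 + 2420/104 = -4787/25 + 2420*(1/104) = -4787/25 + 605/26 = -109337/650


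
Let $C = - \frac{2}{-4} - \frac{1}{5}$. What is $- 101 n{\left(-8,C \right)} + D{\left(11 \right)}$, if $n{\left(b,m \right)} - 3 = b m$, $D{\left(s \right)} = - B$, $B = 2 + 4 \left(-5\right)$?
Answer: $- \frac{213}{5} \approx -42.6$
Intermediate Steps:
$B = -18$ ($B = 2 - 20 = -18$)
$D{\left(s \right)} = 18$ ($D{\left(s \right)} = \left(-1\right) \left(-18\right) = 18$)
$C = \frac{3}{10}$ ($C = \left(-2\right) \left(- \frac{1}{4}\right) - \frac{1}{5} = \frac{1}{2} - \frac{1}{5} = \frac{3}{10} \approx 0.3$)
$n{\left(b,m \right)} = 3 + b m$
$- 101 n{\left(-8,C \right)} + D{\left(11 \right)} = - 101 \left(3 - \frac{12}{5}\right) + 18 = \left(-101\right) \frac{3}{5} + 18 = - \frac{303}{5} + 18 = - \frac{213}{5}$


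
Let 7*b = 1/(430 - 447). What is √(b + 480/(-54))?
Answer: I*√1133951/357 ≈ 2.9828*I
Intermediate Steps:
b = -1/119 (b = 1/(7*(430 - 447)) = (⅐)/(-17) = (⅐)*(-1/17) = -1/119 ≈ -0.0084034)
√(b + 480/(-54)) = √(-1/119 + 480/(-54)) = √(-1/119 + 480*(-1/54)) = √(-1/119 - 80/9) = √(-9529/1071) = I*√1133951/357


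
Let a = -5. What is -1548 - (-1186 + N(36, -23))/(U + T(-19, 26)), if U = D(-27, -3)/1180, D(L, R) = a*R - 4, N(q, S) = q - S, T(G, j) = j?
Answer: -46179808/30691 ≈ -1504.7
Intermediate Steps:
D(L, R) = -4 - 5*R (D(L, R) = -5*R - 4 = -4 - 5*R)
U = 11/1180 (U = (-4 - 5*(-3))/1180 = (-4 + 15)*(1/1180) = 11*(1/1180) = 11/1180 ≈ 0.0093220)
-1548 - (-1186 + N(36, -23))/(U + T(-19, 26)) = -1548 - (-1186 + (36 - 1*(-23)))/(11/1180 + 26) = -1548 - (-1186 + (36 + 23))/30691/1180 = -1548 - (-1186 + 59)*1180/30691 = -1548 - (-1127)*1180/30691 = -1548 - 1*(-1329860/30691) = -1548 + 1329860/30691 = -46179808/30691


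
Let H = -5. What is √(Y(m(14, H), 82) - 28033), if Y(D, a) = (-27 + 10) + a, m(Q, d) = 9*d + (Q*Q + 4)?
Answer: 8*I*√437 ≈ 167.24*I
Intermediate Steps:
m(Q, d) = 4 + Q² + 9*d (m(Q, d) = 9*d + (Q² + 4) = 9*d + (4 + Q²) = 4 + Q² + 9*d)
Y(D, a) = -17 + a
√(Y(m(14, H), 82) - 28033) = √((-17 + 82) - 28033) = √(65 - 28033) = √(-27968) = 8*I*√437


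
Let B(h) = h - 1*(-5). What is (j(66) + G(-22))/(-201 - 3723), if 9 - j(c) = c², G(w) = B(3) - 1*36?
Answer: 4375/3924 ≈ 1.1149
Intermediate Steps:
B(h) = 5 + h (B(h) = h + 5 = 5 + h)
G(w) = -28 (G(w) = (5 + 3) - 1*36 = 8 - 36 = -28)
j(c) = 9 - c²
(j(66) + G(-22))/(-201 - 3723) = ((9 - 1*66²) - 28)/(-201 - 3723) = ((9 - 1*4356) - 28)/(-3924) = ((9 - 4356) - 28)*(-1/3924) = (-4347 - 28)*(-1/3924) = -4375*(-1/3924) = 4375/3924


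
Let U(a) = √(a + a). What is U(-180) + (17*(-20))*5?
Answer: -1700 + 6*I*√10 ≈ -1700.0 + 18.974*I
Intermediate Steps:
U(a) = √2*√a (U(a) = √(2*a) = √2*√a)
U(-180) + (17*(-20))*5 = √2*√(-180) + (17*(-20))*5 = √2*(6*I*√5) - 340*5 = 6*I*√10 - 1700 = -1700 + 6*I*√10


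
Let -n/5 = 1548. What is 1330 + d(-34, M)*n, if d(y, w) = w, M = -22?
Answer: 171610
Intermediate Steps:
n = -7740 (n = -5*1548 = -7740)
1330 + d(-34, M)*n = 1330 - 22*(-7740) = 1330 + 170280 = 171610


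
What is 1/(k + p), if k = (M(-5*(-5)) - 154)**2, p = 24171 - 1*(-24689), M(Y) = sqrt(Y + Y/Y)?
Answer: 36301/2634291970 + 77*sqrt(26)/1317145985 ≈ 1.4078e-5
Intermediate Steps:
M(Y) = sqrt(1 + Y) (M(Y) = sqrt(Y + 1) = sqrt(1 + Y))
p = 48860 (p = 24171 + 24689 = 48860)
k = (-154 + sqrt(26))**2 (k = (sqrt(1 - 5*(-5)) - 154)**2 = (sqrt(1 + 25) - 154)**2 = (sqrt(26) - 154)**2 = (-154 + sqrt(26))**2 ≈ 22172.)
1/(k + p) = 1/((154 - sqrt(26))**2 + 48860) = 1/(48860 + (154 - sqrt(26))**2)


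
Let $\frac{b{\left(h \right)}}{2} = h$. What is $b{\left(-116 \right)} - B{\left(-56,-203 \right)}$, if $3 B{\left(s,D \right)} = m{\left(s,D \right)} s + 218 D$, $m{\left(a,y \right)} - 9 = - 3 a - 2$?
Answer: $17786$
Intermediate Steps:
$m{\left(a,y \right)} = 7 - 3 a$ ($m{\left(a,y \right)} = 9 - \left(2 + 3 a\right) = 7 - 3 a$)
$b{\left(h \right)} = 2 h$
$B{\left(s,D \right)} = \frac{218 D}{3} + \frac{s \left(7 - 3 s\right)}{3}$ ($B{\left(s,D \right)} = \frac{\left(7 - 3 s\right) s + 218 D}{3} = \frac{s \left(7 - 3 s\right) + 218 D}{3} = \frac{218 D + s \left(7 - 3 s\right)}{3} = \frac{218 D}{3} + \frac{s \left(7 - 3 s\right)}{3}$)
$b{\left(-116 \right)} - B{\left(-56,-203 \right)} = 2 \left(-116\right) - \left(\frac{218}{3} \left(-203\right) - - \frac{56 \left(-7 + 3 \left(-56\right)\right)}{3}\right) = -232 - \left(- \frac{44254}{3} - - \frac{56 \left(-7 - 168\right)}{3}\right) = -232 - \left(- \frac{44254}{3} - \left(- \frac{56}{3}\right) \left(-175\right)\right) = -232 - \left(- \frac{44254}{3} - \frac{9800}{3}\right) = -232 - -18018 = -232 + 18018 = 17786$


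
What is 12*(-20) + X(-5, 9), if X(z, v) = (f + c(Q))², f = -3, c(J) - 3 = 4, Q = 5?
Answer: -224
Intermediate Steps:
c(J) = 7 (c(J) = 3 + 4 = 7)
X(z, v) = 16 (X(z, v) = (-3 + 7)² = 4² = 16)
12*(-20) + X(-5, 9) = 12*(-20) + 16 = -240 + 16 = -224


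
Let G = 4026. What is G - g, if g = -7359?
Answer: 11385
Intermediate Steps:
G - g = 4026 - 1*(-7359) = 4026 + 7359 = 11385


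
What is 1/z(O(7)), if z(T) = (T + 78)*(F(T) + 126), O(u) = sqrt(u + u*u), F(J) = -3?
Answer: 13/123574 - sqrt(14)/370722 ≈ 9.5107e-5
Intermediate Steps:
O(u) = sqrt(u + u**2)
z(T) = 9594 + 123*T (z(T) = (T + 78)*(-3 + 126) = (78 + T)*123 = 9594 + 123*T)
1/z(O(7)) = 1/(9594 + 123*sqrt(7*(1 + 7))) = 1/(9594 + 123*sqrt(7*8)) = 1/(9594 + 123*sqrt(56)) = 1/(9594 + 123*(2*sqrt(14))) = 1/(9594 + 246*sqrt(14))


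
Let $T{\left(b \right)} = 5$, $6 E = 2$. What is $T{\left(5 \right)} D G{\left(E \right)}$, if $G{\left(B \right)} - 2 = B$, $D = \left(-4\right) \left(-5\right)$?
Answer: $\frac{700}{3} \approx 233.33$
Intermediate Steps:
$D = 20$
$E = \frac{1}{3}$ ($E = \frac{1}{6} \cdot 2 = \frac{1}{3} \approx 0.33333$)
$G{\left(B \right)} = 2 + B$
$T{\left(5 \right)} D G{\left(E \right)} = 5 \cdot 20 \left(2 + \frac{1}{3}\right) = 100 \cdot \frac{7}{3} = \frac{700}{3}$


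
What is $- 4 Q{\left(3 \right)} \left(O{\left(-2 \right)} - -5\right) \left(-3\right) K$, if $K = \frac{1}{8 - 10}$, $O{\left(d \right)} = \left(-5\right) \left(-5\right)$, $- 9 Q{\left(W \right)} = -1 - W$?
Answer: $-80$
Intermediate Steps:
$Q{\left(W \right)} = \frac{1}{9} + \frac{W}{9}$ ($Q{\left(W \right)} = - \frac{-1 - W}{9} = \frac{1}{9} + \frac{W}{9}$)
$O{\left(d \right)} = 25$
$K = - \frac{1}{2}$ ($K = \frac{1}{-2} = - \frac{1}{2} \approx -0.5$)
$- 4 Q{\left(3 \right)} \left(O{\left(-2 \right)} - -5\right) \left(-3\right) K = - 4 \left(\frac{1}{9} + \frac{1}{9} \cdot 3\right) \left(25 - -5\right) \left(-3\right) \left(- \frac{1}{2}\right) = - 4 \left(\frac{1}{9} + \frac{1}{3}\right) \left(25 + 5\right) \left(-3\right) \left(- \frac{1}{2}\right) = - 4 \cdot \frac{4}{9} \cdot 30 \left(-3\right) \left(- \frac{1}{2}\right) = - 4 \cdot \frac{40}{3} \left(-3\right) \left(- \frac{1}{2}\right) = \left(-4\right) \left(-40\right) \left(- \frac{1}{2}\right) = 160 \left(- \frac{1}{2}\right) = -80$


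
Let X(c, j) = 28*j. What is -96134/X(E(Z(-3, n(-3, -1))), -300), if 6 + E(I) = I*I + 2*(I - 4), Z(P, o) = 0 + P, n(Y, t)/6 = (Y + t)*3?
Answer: 48067/4200 ≈ 11.445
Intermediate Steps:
n(Y, t) = 18*Y + 18*t (n(Y, t) = 6*((Y + t)*3) = 6*(3*Y + 3*t) = 18*Y + 18*t)
Z(P, o) = P
E(I) = -14 + I² + 2*I (E(I) = -6 + (I*I + 2*(I - 4)) = -6 + (I² + 2*(-4 + I)) = -6 + (I² + (-8 + 2*I)) = -6 + (-8 + I² + 2*I) = -14 + I² + 2*I)
-96134/X(E(Z(-3, n(-3, -1))), -300) = -96134/(28*(-300)) = -96134/(-8400) = -96134*(-1/8400) = 48067/4200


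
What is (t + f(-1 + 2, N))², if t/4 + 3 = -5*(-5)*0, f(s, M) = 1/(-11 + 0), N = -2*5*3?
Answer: 17689/121 ≈ 146.19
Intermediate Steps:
N = -30 (N = -10*3 = -30)
f(s, M) = -1/11 (f(s, M) = 1/(-11) = -1/11)
t = -12 (t = -12 + 4*(-5*(-5)*0) = -12 + 4*(25*0) = -12 + 4*0 = -12 + 0 = -12)
(t + f(-1 + 2, N))² = (-12 - 1/11)² = (-133/11)² = 17689/121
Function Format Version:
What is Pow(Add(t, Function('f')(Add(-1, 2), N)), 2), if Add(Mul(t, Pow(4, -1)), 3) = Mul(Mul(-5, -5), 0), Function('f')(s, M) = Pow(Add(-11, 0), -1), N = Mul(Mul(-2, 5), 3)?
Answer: Rational(17689, 121) ≈ 146.19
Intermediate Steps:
N = -30 (N = Mul(-10, 3) = -30)
Function('f')(s, M) = Rational(-1, 11) (Function('f')(s, M) = Pow(-11, -1) = Rational(-1, 11))
t = -12 (t = Add(-12, Mul(4, Mul(Mul(-5, -5), 0))) = Add(-12, Mul(4, Mul(25, 0))) = Add(-12, Mul(4, 0)) = Add(-12, 0) = -12)
Pow(Add(t, Function('f')(Add(-1, 2), N)), 2) = Pow(Add(-12, Rational(-1, 11)), 2) = Pow(Rational(-133, 11), 2) = Rational(17689, 121)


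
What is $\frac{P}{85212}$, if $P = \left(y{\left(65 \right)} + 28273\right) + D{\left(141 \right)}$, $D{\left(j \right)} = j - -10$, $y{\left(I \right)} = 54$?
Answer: $\frac{14239}{42606} \approx 0.3342$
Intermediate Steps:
$D{\left(j \right)} = 10 + j$ ($D{\left(j \right)} = j + 10 = 10 + j$)
$P = 28478$ ($P = \left(54 + 28273\right) + \left(10 + 141\right) = 28327 + 151 = 28478$)
$\frac{P}{85212} = \frac{28478}{85212} = 28478 \cdot \frac{1}{85212} = \frac{14239}{42606}$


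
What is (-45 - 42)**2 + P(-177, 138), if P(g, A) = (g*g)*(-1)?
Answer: -23760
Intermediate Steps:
P(g, A) = -g**2 (P(g, A) = g**2*(-1) = -g**2)
(-45 - 42)**2 + P(-177, 138) = (-45 - 42)**2 - 1*(-177)**2 = (-87)**2 - 1*31329 = 7569 - 31329 = -23760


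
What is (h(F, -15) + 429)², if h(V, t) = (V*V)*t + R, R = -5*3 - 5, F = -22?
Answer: 46936201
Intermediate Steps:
R = -20 (R = -15 - 5 = -20)
h(V, t) = -20 + t*V² (h(V, t) = (V*V)*t - 20 = V²*t - 20 = t*V² - 20 = -20 + t*V²)
(h(F, -15) + 429)² = ((-20 - 15*(-22)²) + 429)² = ((-20 - 15*484) + 429)² = ((-20 - 7260) + 429)² = (-7280 + 429)² = (-6851)² = 46936201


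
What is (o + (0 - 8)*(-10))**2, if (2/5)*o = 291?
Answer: 2608225/4 ≈ 6.5206e+5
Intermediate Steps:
o = 1455/2 (o = (5/2)*291 = 1455/2 ≈ 727.50)
(o + (0 - 8)*(-10))**2 = (1455/2 + (0 - 8)*(-10))**2 = (1455/2 - 8*(-10))**2 = (1455/2 + 80)**2 = (1615/2)**2 = 2608225/4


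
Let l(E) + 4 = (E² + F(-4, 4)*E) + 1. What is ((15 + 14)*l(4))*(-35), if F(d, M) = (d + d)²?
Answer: -273035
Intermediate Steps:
F(d, M) = 4*d² (F(d, M) = (2*d)² = 4*d²)
l(E) = -3 + E² + 64*E (l(E) = -4 + ((E² + (4*(-4)²)*E) + 1) = -4 + ((E² + (4*16)*E) + 1) = -4 + ((E² + 64*E) + 1) = -4 + (1 + E² + 64*E) = -3 + E² + 64*E)
((15 + 14)*l(4))*(-35) = ((15 + 14)*(-3 + 4² + 64*4))*(-35) = (29*(-3 + 16 + 256))*(-35) = (29*269)*(-35) = 7801*(-35) = -273035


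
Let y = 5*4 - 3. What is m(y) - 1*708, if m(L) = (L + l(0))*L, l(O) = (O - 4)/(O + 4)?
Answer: -436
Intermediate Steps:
y = 17 (y = 20 - 3 = 17)
l(O) = (-4 + O)/(4 + O)
m(L) = L*(-1 + L) (m(L) = (L + (-4 + 0)/(4 + 0))*L = (L - 4/4)*L = (L + (1/4)*(-4))*L = (L - 1)*L = (-1 + L)*L = L*(-1 + L))
m(y) - 1*708 = 17*(-1 + 17) - 1*708 = 17*16 - 708 = 272 - 708 = -436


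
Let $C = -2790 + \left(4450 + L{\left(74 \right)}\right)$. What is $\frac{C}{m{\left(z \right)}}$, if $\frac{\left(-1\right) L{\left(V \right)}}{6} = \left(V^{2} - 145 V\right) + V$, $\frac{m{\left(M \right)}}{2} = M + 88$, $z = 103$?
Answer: $\frac{16370}{191} \approx 85.707$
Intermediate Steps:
$m{\left(M \right)} = 176 + 2 M$ ($m{\left(M \right)} = 2 \left(M + 88\right) = 2 \left(88 + M\right) = 176 + 2 M$)
$L{\left(V \right)} = - 6 V^{2} + 864 V$ ($L{\left(V \right)} = - 6 \left(\left(V^{2} - 145 V\right) + V\right) = - 6 \left(V^{2} - 144 V\right) = - 6 V^{2} + 864 V$)
$C = 32740$ ($C = -2790 + \left(4450 + 6 \cdot 74 \left(144 - 74\right)\right) = -2790 + \left(4450 + 6 \cdot 74 \cdot 70\right) = -2790 + \left(4450 + 31080\right) = -2790 + 35530 = 32740$)
$\frac{C}{m{\left(z \right)}} = \frac{32740}{176 + 2 \cdot 103} = \frac{32740}{176 + 206} = \frac{32740}{382} = 32740 \cdot \frac{1}{382} = \frac{16370}{191}$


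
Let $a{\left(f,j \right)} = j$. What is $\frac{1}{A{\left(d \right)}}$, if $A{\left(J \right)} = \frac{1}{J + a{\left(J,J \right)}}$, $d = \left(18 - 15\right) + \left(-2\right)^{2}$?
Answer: $14$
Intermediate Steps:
$d = 7$ ($d = 3 + 4 = 7$)
$A{\left(J \right)} = \frac{1}{2 J}$ ($A{\left(J \right)} = \frac{1}{J + J} = \frac{1}{2 J}$)
$\frac{1}{A{\left(d \right)}} = \frac{1}{\frac{1}{2} \cdot \frac{1}{7}} = \frac{1}{\frac{1}{14}} = 14$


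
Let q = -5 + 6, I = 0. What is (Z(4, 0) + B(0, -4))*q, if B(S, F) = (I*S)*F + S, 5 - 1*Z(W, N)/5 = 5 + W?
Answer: -20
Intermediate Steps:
Z(W, N) = -5*W (Z(W, N) = 25 - 5*(5 + W) = 25 + (-25 - 5*W) = -5*W)
B(S, F) = S (B(S, F) = (0*S)*F + S = 0*F + S = 0 + S = S)
q = 1
(Z(4, 0) + B(0, -4))*q = (-5*4 + 0)*1 = (-20 + 0)*1 = -20*1 = -20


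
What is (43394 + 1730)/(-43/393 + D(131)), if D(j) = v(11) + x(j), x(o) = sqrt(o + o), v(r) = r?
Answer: -37950186480/11073619 + 3484678338*sqrt(262)/11073619 ≈ 1666.5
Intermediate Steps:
x(o) = sqrt(2)*sqrt(o) (x(o) = sqrt(2*o) = sqrt(2)*sqrt(o))
D(j) = 11 + sqrt(2)*sqrt(j)
(43394 + 1730)/(-43/393 + D(131)) = (43394 + 1730)/(-43/393 + (11 + sqrt(2)*sqrt(131))) = 45124/(-43*1/393 + (11 + sqrt(262))) = 45124/(-43/393 + (11 + sqrt(262))) = 45124/(4280/393 + sqrt(262))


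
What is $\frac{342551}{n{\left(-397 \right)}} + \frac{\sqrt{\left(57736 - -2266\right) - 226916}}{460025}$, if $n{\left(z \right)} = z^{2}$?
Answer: $\frac{342551}{157609} + \frac{3 i \sqrt{18546}}{460025} \approx 2.1734 + 0.00088811 i$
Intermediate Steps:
$\frac{342551}{n{\left(-397 \right)}} + \frac{\sqrt{\left(57736 - -2266\right) - 226916}}{460025} = \frac{342551}{\left(-397\right)^{2}} + \frac{\sqrt{\left(57736 - -2266\right) - 226916}}{460025} = \frac{342551}{157609} + \sqrt{\left(57736 + 2266\right) - 226916} \cdot \frac{1}{460025} = 342551 \cdot \frac{1}{157609} + \sqrt{60002 - 226916} \cdot \frac{1}{460025} = \frac{342551}{157609} + \sqrt{-166914} \cdot \frac{1}{460025} = \frac{342551}{157609} + 3 i \sqrt{18546} \cdot \frac{1}{460025} = \frac{342551}{157609} + \frac{3 i \sqrt{18546}}{460025}$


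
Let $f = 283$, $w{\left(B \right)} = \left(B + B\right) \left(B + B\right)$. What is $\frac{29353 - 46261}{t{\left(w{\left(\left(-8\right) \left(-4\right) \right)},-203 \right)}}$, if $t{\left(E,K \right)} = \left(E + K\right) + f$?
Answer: $- \frac{1409}{348} \approx -4.0489$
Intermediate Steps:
$w{\left(B \right)} = 4 B^{2}$ ($w{\left(B \right)} = 2 B 2 B = 4 B^{2}$)
$t{\left(E,K \right)} = 283 + E + K$ ($t{\left(E,K \right)} = \left(E + K\right) + 283 = 283 + E + K$)
$\frac{29353 - 46261}{t{\left(w{\left(\left(-8\right) \left(-4\right) \right)},-203 \right)}} = \frac{29353 - 46261}{283 + 4 \left(\left(-8\right) \left(-4\right)\right)^{2} - 203} = - \frac{16908}{283 + 4 \cdot 32^{2} - 203} = - \frac{16908}{283 + 4 \cdot 1024 - 203} = - \frac{16908}{283 + 4096 - 203} = - \frac{16908}{4176} = \left(-16908\right) \frac{1}{4176} = - \frac{1409}{348}$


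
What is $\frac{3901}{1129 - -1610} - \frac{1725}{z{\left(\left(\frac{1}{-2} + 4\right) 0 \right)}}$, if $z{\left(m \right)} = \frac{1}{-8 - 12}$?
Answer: $\frac{1138547}{33} \approx 34501.0$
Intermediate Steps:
$z{\left(m \right)} = - \frac{1}{20}$ ($z{\left(m \right)} = \frac{1}{-8 - 12} = \frac{1}{-20} = - \frac{1}{20}$)
$\frac{3901}{1129 - -1610} - \frac{1725}{z{\left(\left(\frac{1}{-2} + 4\right) 0 \right)}} = \frac{3901}{1129 - -1610} - \frac{1725}{- \frac{1}{20}} = \frac{3901}{1129 + 1610} - -34500 = \frac{3901}{2739} + 34500 = 3901 \cdot \frac{1}{2739} + 34500 = \frac{47}{33} + 34500 = \frac{1138547}{33}$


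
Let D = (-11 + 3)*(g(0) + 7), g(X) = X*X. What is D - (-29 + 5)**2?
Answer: -632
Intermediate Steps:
g(X) = X**2
D = -56 (D = (-11 + 3)*(0**2 + 7) = -8*(0 + 7) = -8*7 = -56)
D - (-29 + 5)**2 = -56 - (-29 + 5)**2 = -56 - 1*(-24)**2 = -56 - 1*576 = -56 - 576 = -632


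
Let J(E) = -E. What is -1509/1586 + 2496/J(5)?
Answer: -3966201/7930 ≈ -500.15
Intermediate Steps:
-1509/1586 + 2496/J(5) = -1509/1586 + 2496/((-1*5)) = -1509*1/1586 + 2496/(-5) = -1509/1586 + 2496*(-1/5) = -1509/1586 - 2496/5 = -3966201/7930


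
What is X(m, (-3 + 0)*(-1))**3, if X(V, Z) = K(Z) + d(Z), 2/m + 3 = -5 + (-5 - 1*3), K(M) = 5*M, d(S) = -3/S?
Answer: 2744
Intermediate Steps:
m = -1/8 (m = 2/(-3 + (-5 + (-5 - 1*3))) = 2/(-3 + (-5 + (-5 - 3))) = 2/(-3 + (-5 - 8)) = 2/(-3 - 13) = 2/(-16) = 2*(-1/16) = -1/8 ≈ -0.12500)
X(V, Z) = -3/Z + 5*Z (X(V, Z) = 5*Z - 3/Z = -3/Z + 5*Z)
X(m, (-3 + 0)*(-1))**3 = (-3*(-1/(-3 + 0)) + 5*((-3 + 0)*(-1)))**3 = (-3/((-3*(-1))) + 5*(-3*(-1)))**3 = (-3/3 + 5*3)**3 = (-3*1/3 + 15)**3 = (-1 + 15)**3 = 14**3 = 2744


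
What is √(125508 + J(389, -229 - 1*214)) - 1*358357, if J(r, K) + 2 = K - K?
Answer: -358357 + √125506 ≈ -3.5800e+5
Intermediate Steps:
J(r, K) = -2 (J(r, K) = -2 + (K - K) = -2 + 0 = -2)
√(125508 + J(389, -229 - 1*214)) - 1*358357 = √(125508 - 2) - 1*358357 = √125506 - 358357 = -358357 + √125506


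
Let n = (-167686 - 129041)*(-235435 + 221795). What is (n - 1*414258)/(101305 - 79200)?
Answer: 4046942022/22105 ≈ 1.8308e+5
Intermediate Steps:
n = 4047356280 (n = -296727*(-13640) = 4047356280)
(n - 1*414258)/(101305 - 79200) = (4047356280 - 1*414258)/(101305 - 79200) = (4047356280 - 414258)/22105 = 4046942022*(1/22105) = 4046942022/22105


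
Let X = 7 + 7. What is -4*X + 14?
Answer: -42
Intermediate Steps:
X = 14
-4*X + 14 = -4*14 + 14 = -56 + 14 = -42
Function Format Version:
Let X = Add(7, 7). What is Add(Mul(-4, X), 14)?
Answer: -42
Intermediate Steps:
X = 14
Add(Mul(-4, X), 14) = Add(Mul(-4, 14), 14) = Add(-56, 14) = -42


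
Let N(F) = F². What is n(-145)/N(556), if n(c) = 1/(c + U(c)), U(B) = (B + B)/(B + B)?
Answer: -1/44515584 ≈ -2.2464e-8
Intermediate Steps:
U(B) = 1 (U(B) = (2*B)/((2*B)) = (2*B)*(1/(2*B)) = 1)
n(c) = 1/(1 + c) (n(c) = 1/(c + 1) = 1/(1 + c))
n(-145)/N(556) = 1/((1 - 145)*(556²)) = 1/(-144*309136) = -1/144*1/309136 = -1/44515584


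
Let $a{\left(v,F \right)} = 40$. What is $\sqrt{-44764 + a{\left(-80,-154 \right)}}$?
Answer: $2 i \sqrt{11181} \approx 211.48 i$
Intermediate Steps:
$\sqrt{-44764 + a{\left(-80,-154 \right)}} = \sqrt{-44764 + 40} = \sqrt{-44724} = 2 i \sqrt{11181}$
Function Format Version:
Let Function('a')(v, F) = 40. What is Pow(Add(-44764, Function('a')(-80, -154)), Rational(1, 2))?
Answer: Mul(2, I, Pow(11181, Rational(1, 2))) ≈ Mul(211.48, I)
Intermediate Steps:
Pow(Add(-44764, Function('a')(-80, -154)), Rational(1, 2)) = Pow(Add(-44764, 40), Rational(1, 2)) = Pow(-44724, Rational(1, 2)) = Mul(2, I, Pow(11181, Rational(1, 2)))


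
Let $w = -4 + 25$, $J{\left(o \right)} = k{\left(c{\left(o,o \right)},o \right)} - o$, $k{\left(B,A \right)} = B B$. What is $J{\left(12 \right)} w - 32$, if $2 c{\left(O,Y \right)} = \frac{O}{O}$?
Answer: $- \frac{1115}{4} \approx -278.75$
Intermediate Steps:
$c{\left(O,Y \right)} = \frac{1}{2}$ ($c{\left(O,Y \right)} = \frac{O \frac{1}{O}}{2} = \frac{1}{2} \cdot 1 = \frac{1}{2}$)
$k{\left(B,A \right)} = B^{2}$
$J{\left(o \right)} = \frac{1}{4} - o$ ($J{\left(o \right)} = \left(\frac{1}{2}\right)^{2} - o = \frac{1}{4} - o$)
$w = 21$
$J{\left(12 \right)} w - 32 = \left(\frac{1}{4} - 12\right) 21 - 32 = \left(- \frac{47}{4}\right) 21 - 32 = - \frac{987}{4} - 32 = - \frac{1115}{4}$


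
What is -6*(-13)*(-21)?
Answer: -1638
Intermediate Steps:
-6*(-13)*(-21) = 78*(-21) = -1638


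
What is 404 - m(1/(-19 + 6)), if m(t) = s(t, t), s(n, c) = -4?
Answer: 408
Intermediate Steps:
m(t) = -4
404 - m(1/(-19 + 6)) = 404 - 1*(-4) = 404 + 4 = 408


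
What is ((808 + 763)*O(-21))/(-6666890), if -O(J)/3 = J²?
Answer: 2078433/6666890 ≈ 0.31175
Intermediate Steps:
O(J) = -3*J²
((808 + 763)*O(-21))/(-6666890) = ((808 + 763)*(-3*(-21)²))/(-6666890) = (1571*(-3*441))*(-1/6666890) = (1571*(-1323))*(-1/6666890) = -2078433*(-1/6666890) = 2078433/6666890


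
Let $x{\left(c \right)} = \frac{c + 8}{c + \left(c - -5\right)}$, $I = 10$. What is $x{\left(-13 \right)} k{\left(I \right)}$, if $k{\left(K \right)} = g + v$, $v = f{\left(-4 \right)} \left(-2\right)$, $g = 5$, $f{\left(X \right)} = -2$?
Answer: $\frac{15}{7} \approx 2.1429$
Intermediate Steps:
$v = 4$ ($v = \left(-2\right) \left(-2\right) = 4$)
$x{\left(c \right)} = \frac{8 + c}{5 + 2 c}$ ($x{\left(c \right)} = \frac{8 + c}{c + \left(c + 5\right)} = \frac{8 + c}{c + \left(5 + c\right)} = \frac{8 + c}{5 + 2 c}$)
$k{\left(K \right)} = 9$ ($k{\left(K \right)} = 5 + 4 = 9$)
$x{\left(-13 \right)} k{\left(I \right)} = \frac{8 - 13}{5 + 2 \left(-13\right)} 9 = \frac{1}{5 - 26} \left(-5\right) 9 = \frac{1}{-21} \left(-5\right) 9 = \left(- \frac{1}{21}\right) \left(-5\right) 9 = \frac{5}{21} \cdot 9 = \frac{15}{7}$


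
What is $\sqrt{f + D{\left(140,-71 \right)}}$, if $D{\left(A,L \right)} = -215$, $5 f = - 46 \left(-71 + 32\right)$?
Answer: $\frac{\sqrt{3595}}{5} \approx 11.992$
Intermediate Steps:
$f = \frac{1794}{5}$ ($f = \frac{\left(-46\right) \left(-71 + 32\right)}{5} = \frac{\left(-46\right) \left(-39\right)}{5} = \frac{1}{5} \cdot 1794 = \frac{1794}{5} \approx 358.8$)
$\sqrt{f + D{\left(140,-71 \right)}} = \sqrt{\frac{1794}{5} - 215} = \sqrt{\frac{719}{5}} = \frac{\sqrt{3595}}{5}$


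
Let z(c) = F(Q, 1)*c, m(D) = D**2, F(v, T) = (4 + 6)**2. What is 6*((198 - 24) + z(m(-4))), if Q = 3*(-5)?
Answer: 10644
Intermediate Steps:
Q = -15
F(v, T) = 100 (F(v, T) = 10**2 = 100)
z(c) = 100*c
6*((198 - 24) + z(m(-4))) = 6*((198 - 24) + 100*(-4)**2) = 6*(174 + 100*16) = 6*(174 + 1600) = 6*1774 = 10644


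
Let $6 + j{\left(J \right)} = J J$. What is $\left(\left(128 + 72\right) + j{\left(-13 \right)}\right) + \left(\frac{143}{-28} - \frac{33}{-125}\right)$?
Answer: $\frac{1253549}{3500} \approx 358.16$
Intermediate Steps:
$j{\left(J \right)} = -6 + J^{2}$ ($j{\left(J \right)} = -6 + J J = -6 + J^{2}$)
$\left(\left(128 + 72\right) + j{\left(-13 \right)}\right) + \left(\frac{143}{-28} - \frac{33}{-125}\right) = \left(\left(128 + 72\right) - \left(6 - \left(-13\right)^{2}\right)\right) + \left(\frac{143}{-28} - \frac{33}{-125}\right) = \left(200 + \left(-6 + 169\right)\right) + \left(143 \left(- \frac{1}{28}\right) - - \frac{33}{125}\right) = \left(200 + 163\right) + \left(- \frac{143}{28} + \frac{33}{125}\right) = 363 - \frac{16951}{3500} = \frac{1253549}{3500}$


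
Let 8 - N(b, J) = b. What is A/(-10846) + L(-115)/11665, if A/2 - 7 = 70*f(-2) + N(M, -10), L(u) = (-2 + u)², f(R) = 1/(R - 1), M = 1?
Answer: 223032961/189777885 ≈ 1.1752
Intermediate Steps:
f(R) = 1/(-1 + R)
N(b, J) = 8 - b
A = -56/3 (A = 14 + 2*(70/(-1 - 2) + (8 - 1*1)) = 14 + 2*(70/(-3) + (8 - 1)) = 14 + 2*(70*(-⅓) + 7) = 14 + 2*(-70/3 + 7) = 14 + 2*(-49/3) = 14 - 98/3 = -56/3 ≈ -18.667)
A/(-10846) + L(-115)/11665 = -56/3/(-10846) + (-2 - 115)²/11665 = -56/3*(-1/10846) + (-117)²*(1/11665) = 28/16269 + 13689*(1/11665) = 28/16269 + 13689/11665 = 223032961/189777885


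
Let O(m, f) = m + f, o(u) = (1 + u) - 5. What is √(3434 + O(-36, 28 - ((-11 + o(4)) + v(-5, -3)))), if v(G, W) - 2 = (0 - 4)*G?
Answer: √3415 ≈ 58.438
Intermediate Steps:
o(u) = -4 + u
v(G, W) = 2 - 4*G (v(G, W) = 2 + (0 - 4)*G = 2 - 4*G)
O(m, f) = f + m
√(3434 + O(-36, 28 - ((-11 + o(4)) + v(-5, -3)))) = √(3434 + ((28 - ((-11 + (-4 + 4)) + (2 - 4*(-5)))) - 36)) = √(3434 + ((28 - ((-11 + 0) + (2 + 20))) - 36)) = √(3434 + ((28 - (-11 + 22)) - 36)) = √(3434 + ((28 - 1*11) - 36)) = √(3434 + ((28 - 11) - 36)) = √(3434 + (17 - 36)) = √(3434 - 19) = √3415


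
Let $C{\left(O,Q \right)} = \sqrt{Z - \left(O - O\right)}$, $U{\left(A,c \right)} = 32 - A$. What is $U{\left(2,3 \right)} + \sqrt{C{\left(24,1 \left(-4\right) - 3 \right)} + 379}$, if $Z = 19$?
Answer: $30 + \sqrt{379 + \sqrt{19}} \approx 49.58$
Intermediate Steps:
$C{\left(O,Q \right)} = \sqrt{19}$ ($C{\left(O,Q \right)} = \sqrt{19 - \left(O - O\right)} = \sqrt{19 - 0} = \sqrt{19 + 0} = \sqrt{19}$)
$U{\left(2,3 \right)} + \sqrt{C{\left(24,1 \left(-4\right) - 3 \right)} + 379} = \left(32 - 2\right) + \sqrt{\sqrt{19} + 379} = \left(32 - 2\right) + \sqrt{379 + \sqrt{19}} = 30 + \sqrt{379 + \sqrt{19}}$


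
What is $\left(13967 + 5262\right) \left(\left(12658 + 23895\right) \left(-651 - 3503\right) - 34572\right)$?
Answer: $-2920418489086$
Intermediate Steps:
$\left(13967 + 5262\right) \left(\left(12658 + 23895\right) \left(-651 - 3503\right) - 34572\right) = 19229 \left(36553 \left(-4154\right) - 34572\right) = 19229 \left(-151841162 - 34572\right) = 19229 \left(-151875734\right) = -2920418489086$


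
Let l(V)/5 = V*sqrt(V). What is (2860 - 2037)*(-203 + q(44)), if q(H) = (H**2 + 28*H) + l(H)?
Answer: 2440195 + 362120*sqrt(11) ≈ 3.6412e+6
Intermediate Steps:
l(V) = 5*V**(3/2) (l(V) = 5*(V*sqrt(V)) = 5*V**(3/2))
q(H) = H**2 + 5*H**(3/2) + 28*H (q(H) = (H**2 + 28*H) + 5*H**(3/2) = H**2 + 5*H**(3/2) + 28*H)
(2860 - 2037)*(-203 + q(44)) = (2860 - 2037)*(-203 + (44**2 + 5*44**(3/2) + 28*44)) = 823*(-203 + (1936 + 5*(88*sqrt(11)) + 1232)) = 823*(-203 + (1936 + 440*sqrt(11) + 1232)) = 823*(-203 + (3168 + 440*sqrt(11))) = 823*(2965 + 440*sqrt(11)) = 2440195 + 362120*sqrt(11)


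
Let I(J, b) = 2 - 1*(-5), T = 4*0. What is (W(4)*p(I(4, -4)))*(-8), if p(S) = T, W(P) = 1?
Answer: 0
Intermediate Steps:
T = 0
I(J, b) = 7 (I(J, b) = 2 + 5 = 7)
p(S) = 0
(W(4)*p(I(4, -4)))*(-8) = (1*0)*(-8) = 0*(-8) = 0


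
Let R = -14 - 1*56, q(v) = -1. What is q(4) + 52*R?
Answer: -3641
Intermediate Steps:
R = -70 (R = -14 - 56 = -70)
q(4) + 52*R = -1 + 52*(-70) = -1 - 3640 = -3641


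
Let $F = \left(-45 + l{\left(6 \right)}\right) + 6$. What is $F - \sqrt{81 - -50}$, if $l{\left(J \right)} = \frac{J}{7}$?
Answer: $- \frac{267}{7} - \sqrt{131} \approx -49.588$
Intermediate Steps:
$l{\left(J \right)} = \frac{J}{7}$ ($l{\left(J \right)} = J \frac{1}{7} = \frac{J}{7}$)
$F = - \frac{267}{7}$ ($F = \left(-45 + \frac{1}{7} \cdot 6\right) + 6 = \left(-45 + \frac{6}{7}\right) + 6 = - \frac{309}{7} + 6 = - \frac{267}{7} \approx -38.143$)
$F - \sqrt{81 - -50} = - \frac{267}{7} - \sqrt{81 - -50} = - \frac{267}{7} - \sqrt{81 + \left(-12 + 62\right)} = - \frac{267}{7} - \sqrt{81 + 50} = - \frac{267}{7} - \sqrt{131}$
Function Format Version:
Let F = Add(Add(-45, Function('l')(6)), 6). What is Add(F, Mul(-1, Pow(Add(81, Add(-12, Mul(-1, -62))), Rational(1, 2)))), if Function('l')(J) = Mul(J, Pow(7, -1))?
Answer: Add(Rational(-267, 7), Mul(-1, Pow(131, Rational(1, 2)))) ≈ -49.588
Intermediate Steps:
Function('l')(J) = Mul(Rational(1, 7), J) (Function('l')(J) = Mul(J, Rational(1, 7)) = Mul(Rational(1, 7), J))
F = Rational(-267, 7) (F = Add(Add(-45, Mul(Rational(1, 7), 6)), 6) = Add(Add(-45, Rational(6, 7)), 6) = Add(Rational(-309, 7), 6) = Rational(-267, 7) ≈ -38.143)
Add(F, Mul(-1, Pow(Add(81, Add(-12, Mul(-1, -62))), Rational(1, 2)))) = Add(Rational(-267, 7), Mul(-1, Pow(Add(81, Add(-12, Mul(-1, -62))), Rational(1, 2)))) = Add(Rational(-267, 7), Mul(-1, Pow(Add(81, Add(-12, 62)), Rational(1, 2)))) = Add(Rational(-267, 7), Mul(-1, Pow(Add(81, 50), Rational(1, 2)))) = Add(Rational(-267, 7), Mul(-1, Pow(131, Rational(1, 2))))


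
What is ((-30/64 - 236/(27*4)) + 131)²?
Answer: 12296813881/746496 ≈ 16473.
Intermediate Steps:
((-30/64 - 236/(27*4)) + 131)² = ((-30*1/64 - 236/108) + 131)² = ((-15/32 - 236*1/108) + 131)² = ((-15/32 - 59/27) + 131)² = (-2293/864 + 131)² = (110891/864)² = 12296813881/746496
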